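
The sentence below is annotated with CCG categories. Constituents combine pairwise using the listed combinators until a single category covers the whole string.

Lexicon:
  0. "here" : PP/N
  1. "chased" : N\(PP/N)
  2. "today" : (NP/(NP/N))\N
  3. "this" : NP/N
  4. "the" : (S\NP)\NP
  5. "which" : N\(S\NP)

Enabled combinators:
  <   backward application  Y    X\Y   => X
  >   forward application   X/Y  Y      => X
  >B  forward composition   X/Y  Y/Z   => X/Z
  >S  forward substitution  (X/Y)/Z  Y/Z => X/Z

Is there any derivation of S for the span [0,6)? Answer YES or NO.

NO

PP/N N\(PP/N) (NP/(NP/N))\N NP/N (S\NP)\NP N\(S\NP)
CKY chart[0,6] = {N}; S ∉ chart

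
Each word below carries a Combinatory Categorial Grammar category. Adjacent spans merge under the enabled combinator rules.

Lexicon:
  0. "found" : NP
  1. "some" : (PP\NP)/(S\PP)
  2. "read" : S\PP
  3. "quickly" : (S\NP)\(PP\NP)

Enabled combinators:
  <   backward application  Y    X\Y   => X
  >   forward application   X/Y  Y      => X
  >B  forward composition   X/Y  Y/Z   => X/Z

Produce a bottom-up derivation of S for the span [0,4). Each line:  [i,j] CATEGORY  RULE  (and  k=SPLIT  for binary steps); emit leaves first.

[0,1] NP  lex  "found"
[1,2] (PP\NP)/(S\PP)  lex  "some"
[2,3] S\PP  lex  "read"
[1,3] PP\NP  >  k=2
[3,4] (S\NP)\(PP\NP)  lex  "quickly"
[1,4] S\NP  <  k=3
[0,4] S  <  k=1

[0,4] S   <
  [0,1] "found" : NP
  [1,4] S\NP   <
    [1,3] PP\NP   >
      [1,2] "some" : (PP\NP)/(S\PP)
      [2,3] "read" : S\PP
    [3,4] "quickly" : (S\NP)\(PP\NP)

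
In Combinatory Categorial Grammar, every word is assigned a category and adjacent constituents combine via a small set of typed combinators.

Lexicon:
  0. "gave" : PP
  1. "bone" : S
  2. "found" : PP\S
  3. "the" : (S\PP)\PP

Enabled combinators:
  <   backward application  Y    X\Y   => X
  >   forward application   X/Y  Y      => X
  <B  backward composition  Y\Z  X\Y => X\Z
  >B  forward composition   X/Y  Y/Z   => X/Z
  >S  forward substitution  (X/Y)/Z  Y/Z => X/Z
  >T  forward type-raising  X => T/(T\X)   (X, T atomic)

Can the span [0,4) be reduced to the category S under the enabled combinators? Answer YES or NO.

[0,4] S   >
  [0,1] S/(S\PP)   >T
    [0,1] "gave" : PP
  [1,4] S\PP   <
    [1,3] PP   <
      [1,2] "bone" : S
      [2,3] "found" : PP\S
    [3,4] "the" : (S\PP)\PP

YES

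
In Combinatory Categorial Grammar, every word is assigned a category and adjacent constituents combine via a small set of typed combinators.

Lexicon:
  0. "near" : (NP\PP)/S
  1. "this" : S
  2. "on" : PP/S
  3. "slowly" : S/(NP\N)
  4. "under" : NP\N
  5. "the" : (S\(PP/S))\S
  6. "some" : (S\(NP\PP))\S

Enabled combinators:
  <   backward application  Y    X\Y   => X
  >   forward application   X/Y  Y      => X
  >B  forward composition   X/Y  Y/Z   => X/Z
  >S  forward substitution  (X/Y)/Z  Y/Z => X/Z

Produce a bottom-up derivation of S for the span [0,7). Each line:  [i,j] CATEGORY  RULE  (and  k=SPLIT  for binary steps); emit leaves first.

[0,7] S   <
  [0,2] NP\PP   >
    [0,1] "near" : (NP\PP)/S
    [1,2] "this" : S
  [2,7] S\(NP\PP)   <
    [2,6] S   <
      [2,3] "on" : PP/S
      [3,6] S\(PP/S)   <
        [3,5] S   >
          [3,4] "slowly" : S/(NP\N)
          [4,5] "under" : NP\N
        [5,6] "the" : (S\(PP/S))\S
    [6,7] "some" : (S\(NP\PP))\S

[0,1] (NP\PP)/S  lex  "near"
[1,2] S  lex  "this"
[0,2] NP\PP  >  k=1
[2,3] PP/S  lex  "on"
[3,4] S/(NP\N)  lex  "slowly"
[4,5] NP\N  lex  "under"
[3,5] S  >  k=4
[5,6] (S\(PP/S))\S  lex  "the"
[3,6] S\(PP/S)  <  k=5
[2,6] S  <  k=3
[6,7] (S\(NP\PP))\S  lex  "some"
[2,7] S\(NP\PP)  <  k=6
[0,7] S  <  k=2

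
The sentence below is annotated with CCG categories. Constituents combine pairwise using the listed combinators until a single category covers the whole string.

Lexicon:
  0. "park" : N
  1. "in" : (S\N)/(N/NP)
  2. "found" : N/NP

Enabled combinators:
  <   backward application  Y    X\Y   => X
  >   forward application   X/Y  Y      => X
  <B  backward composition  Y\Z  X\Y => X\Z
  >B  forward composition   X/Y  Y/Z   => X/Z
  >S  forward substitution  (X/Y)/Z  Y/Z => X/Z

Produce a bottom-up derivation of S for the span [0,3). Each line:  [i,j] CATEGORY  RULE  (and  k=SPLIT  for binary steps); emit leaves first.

[0,3] S   <
  [0,1] "park" : N
  [1,3] S\N   >
    [1,2] "in" : (S\N)/(N/NP)
    [2,3] "found" : N/NP

[0,1] N  lex  "park"
[1,2] (S\N)/(N/NP)  lex  "in"
[2,3] N/NP  lex  "found"
[1,3] S\N  >  k=2
[0,3] S  <  k=1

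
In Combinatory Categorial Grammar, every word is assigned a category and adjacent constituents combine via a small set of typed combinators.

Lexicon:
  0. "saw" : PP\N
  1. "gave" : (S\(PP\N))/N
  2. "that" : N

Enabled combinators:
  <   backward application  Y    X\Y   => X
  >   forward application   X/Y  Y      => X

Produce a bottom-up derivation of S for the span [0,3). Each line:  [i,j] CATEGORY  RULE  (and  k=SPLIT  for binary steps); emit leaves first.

[0,3] S   <
  [0,1] "saw" : PP\N
  [1,3] S\(PP\N)   >
    [1,2] "gave" : (S\(PP\N))/N
    [2,3] "that" : N

[0,1] PP\N  lex  "saw"
[1,2] (S\(PP\N))/N  lex  "gave"
[2,3] N  lex  "that"
[1,3] S\(PP\N)  >  k=2
[0,3] S  <  k=1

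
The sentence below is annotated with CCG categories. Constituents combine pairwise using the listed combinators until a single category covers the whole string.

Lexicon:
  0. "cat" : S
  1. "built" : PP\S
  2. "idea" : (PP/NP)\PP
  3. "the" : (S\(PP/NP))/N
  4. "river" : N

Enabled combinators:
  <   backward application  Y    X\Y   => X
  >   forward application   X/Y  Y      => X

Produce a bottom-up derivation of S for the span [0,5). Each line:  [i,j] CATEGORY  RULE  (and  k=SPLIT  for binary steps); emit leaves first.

[0,5] S   <
  [0,3] PP/NP   <
    [0,2] PP   <
      [0,1] "cat" : S
      [1,2] "built" : PP\S
    [2,3] "idea" : (PP/NP)\PP
  [3,5] S\(PP/NP)   >
    [3,4] "the" : (S\(PP/NP))/N
    [4,5] "river" : N

[0,1] S  lex  "cat"
[1,2] PP\S  lex  "built"
[0,2] PP  <  k=1
[2,3] (PP/NP)\PP  lex  "idea"
[0,3] PP/NP  <  k=2
[3,4] (S\(PP/NP))/N  lex  "the"
[4,5] N  lex  "river"
[3,5] S\(PP/NP)  >  k=4
[0,5] S  <  k=3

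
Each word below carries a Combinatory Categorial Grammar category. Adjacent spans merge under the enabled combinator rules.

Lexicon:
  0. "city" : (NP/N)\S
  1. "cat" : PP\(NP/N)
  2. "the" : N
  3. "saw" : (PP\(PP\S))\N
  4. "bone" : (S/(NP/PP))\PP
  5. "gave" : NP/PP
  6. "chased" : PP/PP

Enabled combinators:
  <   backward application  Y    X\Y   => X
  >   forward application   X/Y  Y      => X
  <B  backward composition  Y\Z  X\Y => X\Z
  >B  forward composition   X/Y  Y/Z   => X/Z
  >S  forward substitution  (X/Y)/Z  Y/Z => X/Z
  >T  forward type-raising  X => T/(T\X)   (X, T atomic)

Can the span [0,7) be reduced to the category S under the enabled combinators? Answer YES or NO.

YES

[0,7] S   >
  [0,5] S/(NP/PP)   <
    [0,4] PP   <
      [0,2] PP\S   <B
        [0,1] "city" : (NP/N)\S
        [1,2] "cat" : PP\(NP/N)
      [2,4] PP\(PP\S)   <
        [2,3] "the" : N
        [3,4] "saw" : (PP\(PP\S))\N
    [4,5] "bone" : (S/(NP/PP))\PP
  [5,7] NP/PP   >B
    [5,6] "gave" : NP/PP
    [6,7] "chased" : PP/PP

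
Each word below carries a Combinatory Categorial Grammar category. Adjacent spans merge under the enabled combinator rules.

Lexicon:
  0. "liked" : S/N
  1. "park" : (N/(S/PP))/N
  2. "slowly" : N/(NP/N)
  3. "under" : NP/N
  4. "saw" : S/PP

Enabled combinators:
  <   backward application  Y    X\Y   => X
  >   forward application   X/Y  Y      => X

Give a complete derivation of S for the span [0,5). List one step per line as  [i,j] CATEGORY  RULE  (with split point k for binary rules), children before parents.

[0,5] S   >
  [0,1] "liked" : S/N
  [1,5] N   >
    [1,4] N/(S/PP)   >
      [1,2] "park" : (N/(S/PP))/N
      [2,4] N   >
        [2,3] "slowly" : N/(NP/N)
        [3,4] "under" : NP/N
    [4,5] "saw" : S/PP

[0,1] S/N  lex  "liked"
[1,2] (N/(S/PP))/N  lex  "park"
[2,3] N/(NP/N)  lex  "slowly"
[3,4] NP/N  lex  "under"
[2,4] N  >  k=3
[1,4] N/(S/PP)  >  k=2
[4,5] S/PP  lex  "saw"
[1,5] N  >  k=4
[0,5] S  >  k=1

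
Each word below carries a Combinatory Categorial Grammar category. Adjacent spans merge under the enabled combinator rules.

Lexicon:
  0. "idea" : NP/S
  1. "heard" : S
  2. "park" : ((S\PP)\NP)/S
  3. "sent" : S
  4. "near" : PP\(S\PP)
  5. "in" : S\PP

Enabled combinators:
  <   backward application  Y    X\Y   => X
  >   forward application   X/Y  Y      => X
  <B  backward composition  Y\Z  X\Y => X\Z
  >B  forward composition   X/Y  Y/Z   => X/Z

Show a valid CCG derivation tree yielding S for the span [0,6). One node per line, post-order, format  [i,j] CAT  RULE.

[0,1] NP/S  lex  "idea"
[1,2] S  lex  "heard"
[0,2] NP  >  k=1
[2,3] ((S\PP)\NP)/S  lex  "park"
[3,4] S  lex  "sent"
[2,4] (S\PP)\NP  >  k=3
[0,4] S\PP  <  k=2
[4,5] PP\(S\PP)  lex  "near"
[0,5] PP  <  k=4
[5,6] S\PP  lex  "in"
[0,6] S  <  k=5

[0,6] S   <
  [0,5] PP   <
    [0,4] S\PP   <
      [0,2] NP   >
        [0,1] "idea" : NP/S
        [1,2] "heard" : S
      [2,4] (S\PP)\NP   >
        [2,3] "park" : ((S\PP)\NP)/S
        [3,4] "sent" : S
    [4,5] "near" : PP\(S\PP)
  [5,6] "in" : S\PP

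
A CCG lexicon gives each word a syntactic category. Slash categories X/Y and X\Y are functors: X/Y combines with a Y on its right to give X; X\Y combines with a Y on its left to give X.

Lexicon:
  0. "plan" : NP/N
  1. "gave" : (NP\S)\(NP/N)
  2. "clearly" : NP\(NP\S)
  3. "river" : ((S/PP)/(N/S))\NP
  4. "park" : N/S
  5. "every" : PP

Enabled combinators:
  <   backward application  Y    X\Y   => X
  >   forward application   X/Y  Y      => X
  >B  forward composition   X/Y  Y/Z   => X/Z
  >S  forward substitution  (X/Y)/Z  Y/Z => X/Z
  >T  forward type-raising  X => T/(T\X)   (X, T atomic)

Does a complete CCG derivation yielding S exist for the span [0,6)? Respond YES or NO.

YES

[0,6] S   >
  [0,5] S/PP   >
    [0,4] (S/PP)/(N/S)   <
      [0,3] NP   <
        [0,2] NP\S   <
          [0,1] "plan" : NP/N
          [1,2] "gave" : (NP\S)\(NP/N)
        [2,3] "clearly" : NP\(NP\S)
      [3,4] "river" : ((S/PP)/(N/S))\NP
    [4,5] "park" : N/S
  [5,6] "every" : PP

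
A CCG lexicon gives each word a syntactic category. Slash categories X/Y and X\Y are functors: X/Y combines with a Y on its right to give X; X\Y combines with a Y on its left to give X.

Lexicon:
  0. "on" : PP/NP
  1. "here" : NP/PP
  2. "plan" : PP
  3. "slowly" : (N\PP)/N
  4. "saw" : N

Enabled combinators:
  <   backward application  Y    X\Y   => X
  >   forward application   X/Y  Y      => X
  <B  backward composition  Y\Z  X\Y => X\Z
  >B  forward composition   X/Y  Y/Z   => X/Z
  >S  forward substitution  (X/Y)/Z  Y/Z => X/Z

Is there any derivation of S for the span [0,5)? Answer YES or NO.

PP/NP NP/PP PP (N\PP)/N N
CKY chart[0,5] = {N}; S ∉ chart

NO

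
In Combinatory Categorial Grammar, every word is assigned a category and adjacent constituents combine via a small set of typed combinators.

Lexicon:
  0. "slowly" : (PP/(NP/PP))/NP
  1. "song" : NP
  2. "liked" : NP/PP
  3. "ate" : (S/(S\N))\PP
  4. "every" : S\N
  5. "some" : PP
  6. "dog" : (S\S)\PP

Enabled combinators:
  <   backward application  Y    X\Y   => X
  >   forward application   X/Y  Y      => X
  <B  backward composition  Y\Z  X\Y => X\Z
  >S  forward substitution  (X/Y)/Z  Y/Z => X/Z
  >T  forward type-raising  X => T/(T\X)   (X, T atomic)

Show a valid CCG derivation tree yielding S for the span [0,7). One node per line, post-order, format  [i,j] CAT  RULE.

[0,1] (PP/(NP/PP))/NP  lex  "slowly"
[1,2] NP  lex  "song"
[0,2] PP/(NP/PP)  >  k=1
[2,3] NP/PP  lex  "liked"
[0,3] PP  >  k=2
[3,4] (S/(S\N))\PP  lex  "ate"
[0,4] S/(S\N)  <  k=3
[4,5] S\N  lex  "every"
[5,6] PP  lex  "some"
[6,7] (S\S)\PP  lex  "dog"
[5,7] S\S  <  k=6
[4,7] S\N  <B  k=5
[0,7] S  >  k=4

[0,7] S   >
  [0,4] S/(S\N)   <
    [0,3] PP   >
      [0,2] PP/(NP/PP)   >
        [0,1] "slowly" : (PP/(NP/PP))/NP
        [1,2] "song" : NP
      [2,3] "liked" : NP/PP
    [3,4] "ate" : (S/(S\N))\PP
  [4,7] S\N   <B
    [4,5] "every" : S\N
    [5,7] S\S   <
      [5,6] "some" : PP
      [6,7] "dog" : (S\S)\PP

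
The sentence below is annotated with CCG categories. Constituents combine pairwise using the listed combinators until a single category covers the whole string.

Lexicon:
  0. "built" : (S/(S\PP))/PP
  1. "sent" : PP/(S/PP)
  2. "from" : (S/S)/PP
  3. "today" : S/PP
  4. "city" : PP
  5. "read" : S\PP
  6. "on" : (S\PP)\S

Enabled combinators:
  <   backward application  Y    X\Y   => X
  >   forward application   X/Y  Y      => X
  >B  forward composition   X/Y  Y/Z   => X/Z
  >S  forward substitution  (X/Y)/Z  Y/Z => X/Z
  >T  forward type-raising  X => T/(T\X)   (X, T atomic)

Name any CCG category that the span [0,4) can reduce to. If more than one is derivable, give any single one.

S/(S\PP)

[0,7] S   >
  [0,4] S/(S\PP)   >
    [0,1] "built" : (S/(S\PP))/PP
    [1,4] PP   >
      [1,2] "sent" : PP/(S/PP)
      [2,4] S/PP   >S
        [2,3] "from" : (S/S)/PP
        [3,4] "today" : S/PP
  [4,7] S\PP   <
    [4,6] S   >
      [4,5] S/(S\PP)   >T
        [4,5] "city" : PP
      [5,6] "read" : S\PP
    [6,7] "on" : (S\PP)\S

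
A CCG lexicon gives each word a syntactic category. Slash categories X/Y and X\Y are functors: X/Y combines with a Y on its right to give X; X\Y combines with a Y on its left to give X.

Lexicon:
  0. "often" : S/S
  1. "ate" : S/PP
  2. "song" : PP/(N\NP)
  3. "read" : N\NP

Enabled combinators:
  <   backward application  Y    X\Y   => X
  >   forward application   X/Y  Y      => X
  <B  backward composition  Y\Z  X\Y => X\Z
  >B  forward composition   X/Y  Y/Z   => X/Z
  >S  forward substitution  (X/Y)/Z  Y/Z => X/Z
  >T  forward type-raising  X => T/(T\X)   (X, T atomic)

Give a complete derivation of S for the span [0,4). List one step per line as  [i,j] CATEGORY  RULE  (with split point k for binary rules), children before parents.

[0,4] S   >
  [0,2] S/PP   >B
    [0,1] "often" : S/S
    [1,2] "ate" : S/PP
  [2,4] PP   >
    [2,3] "song" : PP/(N\NP)
    [3,4] "read" : N\NP

[0,1] S/S  lex  "often"
[1,2] S/PP  lex  "ate"
[0,2] S/PP  >B  k=1
[2,3] PP/(N\NP)  lex  "song"
[3,4] N\NP  lex  "read"
[2,4] PP  >  k=3
[0,4] S  >  k=2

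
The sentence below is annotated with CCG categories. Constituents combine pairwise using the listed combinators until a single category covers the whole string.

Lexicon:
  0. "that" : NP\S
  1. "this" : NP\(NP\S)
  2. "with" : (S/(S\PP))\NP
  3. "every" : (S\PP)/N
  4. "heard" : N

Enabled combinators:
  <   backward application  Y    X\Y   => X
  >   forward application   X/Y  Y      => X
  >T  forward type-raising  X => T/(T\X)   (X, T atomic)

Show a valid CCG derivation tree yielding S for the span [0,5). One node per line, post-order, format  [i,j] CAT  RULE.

[0,1] NP\S  lex  "that"
[1,2] NP\(NP\S)  lex  "this"
[0,2] NP  <  k=1
[2,3] (S/(S\PP))\NP  lex  "with"
[0,3] S/(S\PP)  <  k=2
[3,4] (S\PP)/N  lex  "every"
[4,5] N  lex  "heard"
[3,5] S\PP  >  k=4
[0,5] S  >  k=3

[0,5] S   >
  [0,3] S/(S\PP)   <
    [0,2] NP   <
      [0,1] "that" : NP\S
      [1,2] "this" : NP\(NP\S)
    [2,3] "with" : (S/(S\PP))\NP
  [3,5] S\PP   >
    [3,4] "every" : (S\PP)/N
    [4,5] "heard" : N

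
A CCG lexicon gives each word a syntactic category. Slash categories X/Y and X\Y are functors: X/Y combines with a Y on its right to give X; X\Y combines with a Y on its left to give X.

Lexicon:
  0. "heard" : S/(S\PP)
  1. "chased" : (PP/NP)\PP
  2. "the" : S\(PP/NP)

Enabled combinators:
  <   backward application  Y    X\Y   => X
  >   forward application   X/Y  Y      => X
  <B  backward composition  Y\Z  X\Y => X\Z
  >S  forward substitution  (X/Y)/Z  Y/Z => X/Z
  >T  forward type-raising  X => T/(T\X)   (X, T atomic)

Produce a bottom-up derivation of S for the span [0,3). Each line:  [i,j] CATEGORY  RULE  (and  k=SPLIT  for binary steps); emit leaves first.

[0,3] S   >
  [0,1] "heard" : S/(S\PP)
  [1,3] S\PP   <B
    [1,2] "chased" : (PP/NP)\PP
    [2,3] "the" : S\(PP/NP)

[0,1] S/(S\PP)  lex  "heard"
[1,2] (PP/NP)\PP  lex  "chased"
[2,3] S\(PP/NP)  lex  "the"
[1,3] S\PP  <B  k=2
[0,3] S  >  k=1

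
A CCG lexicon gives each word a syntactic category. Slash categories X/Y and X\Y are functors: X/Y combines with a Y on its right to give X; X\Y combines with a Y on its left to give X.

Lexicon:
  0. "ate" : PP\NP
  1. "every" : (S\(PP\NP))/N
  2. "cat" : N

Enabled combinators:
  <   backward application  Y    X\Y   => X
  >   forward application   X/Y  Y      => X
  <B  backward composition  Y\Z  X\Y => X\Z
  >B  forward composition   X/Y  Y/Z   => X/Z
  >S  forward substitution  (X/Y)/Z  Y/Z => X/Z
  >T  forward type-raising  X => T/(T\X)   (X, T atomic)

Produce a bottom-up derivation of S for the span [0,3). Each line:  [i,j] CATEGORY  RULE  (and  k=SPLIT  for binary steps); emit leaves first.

[0,3] S   <
  [0,1] "ate" : PP\NP
  [1,3] S\(PP\NP)   >
    [1,2] "every" : (S\(PP\NP))/N
    [2,3] "cat" : N

[0,1] PP\NP  lex  "ate"
[1,2] (S\(PP\NP))/N  lex  "every"
[2,3] N  lex  "cat"
[1,3] S\(PP\NP)  >  k=2
[0,3] S  <  k=1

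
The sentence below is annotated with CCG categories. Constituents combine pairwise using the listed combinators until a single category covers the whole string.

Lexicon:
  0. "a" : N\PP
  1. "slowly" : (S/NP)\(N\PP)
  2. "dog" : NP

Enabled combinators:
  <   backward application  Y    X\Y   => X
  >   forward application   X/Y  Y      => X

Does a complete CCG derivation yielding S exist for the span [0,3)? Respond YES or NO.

YES

[0,3] S   >
  [0,2] S/NP   <
    [0,1] "a" : N\PP
    [1,2] "slowly" : (S/NP)\(N\PP)
  [2,3] "dog" : NP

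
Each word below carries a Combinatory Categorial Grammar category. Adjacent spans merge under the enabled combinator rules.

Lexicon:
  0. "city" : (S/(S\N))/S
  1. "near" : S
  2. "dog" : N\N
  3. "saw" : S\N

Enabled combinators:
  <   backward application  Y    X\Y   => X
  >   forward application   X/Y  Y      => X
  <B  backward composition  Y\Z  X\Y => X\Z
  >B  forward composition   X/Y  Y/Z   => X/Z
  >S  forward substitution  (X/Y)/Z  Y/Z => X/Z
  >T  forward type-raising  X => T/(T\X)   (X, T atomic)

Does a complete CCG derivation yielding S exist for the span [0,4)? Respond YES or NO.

YES

[0,4] S   >
  [0,2] S/(S\N)   >
    [0,1] "city" : (S/(S\N))/S
    [1,2] "near" : S
  [2,4] S\N   <B
    [2,3] "dog" : N\N
    [3,4] "saw" : S\N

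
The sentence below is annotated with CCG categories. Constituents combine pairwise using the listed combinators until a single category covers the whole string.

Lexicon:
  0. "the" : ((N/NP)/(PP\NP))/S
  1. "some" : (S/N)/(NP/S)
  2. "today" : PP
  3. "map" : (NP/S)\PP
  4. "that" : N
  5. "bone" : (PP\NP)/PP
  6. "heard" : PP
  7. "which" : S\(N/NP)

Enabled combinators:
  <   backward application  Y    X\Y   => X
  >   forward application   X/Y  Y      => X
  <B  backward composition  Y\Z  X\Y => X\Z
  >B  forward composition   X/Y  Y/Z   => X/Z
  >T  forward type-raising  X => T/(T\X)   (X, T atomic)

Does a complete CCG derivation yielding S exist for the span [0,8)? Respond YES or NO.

[0,8] S   <
  [0,7] N/NP   >
    [0,5] (N/NP)/(PP\NP)   >
      [0,1] "the" : ((N/NP)/(PP\NP))/S
      [1,5] S   >
        [1,4] S/N   >
          [1,2] "some" : (S/N)/(NP/S)
          [2,4] NP/S   <
            [2,3] "today" : PP
            [3,4] "map" : (NP/S)\PP
        [4,5] "that" : N
    [5,7] PP\NP   >
      [5,6] "bone" : (PP\NP)/PP
      [6,7] "heard" : PP
  [7,8] "which" : S\(N/NP)

YES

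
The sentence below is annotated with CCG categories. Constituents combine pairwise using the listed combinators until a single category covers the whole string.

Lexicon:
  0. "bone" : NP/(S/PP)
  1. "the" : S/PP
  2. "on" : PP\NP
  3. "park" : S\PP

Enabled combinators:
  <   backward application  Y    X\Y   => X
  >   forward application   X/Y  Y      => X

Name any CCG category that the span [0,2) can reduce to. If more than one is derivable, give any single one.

NP

[0,4] S   <
  [0,3] PP   <
    [0,2] NP   >
      [0,1] "bone" : NP/(S/PP)
      [1,2] "the" : S/PP
    [2,3] "on" : PP\NP
  [3,4] "park" : S\PP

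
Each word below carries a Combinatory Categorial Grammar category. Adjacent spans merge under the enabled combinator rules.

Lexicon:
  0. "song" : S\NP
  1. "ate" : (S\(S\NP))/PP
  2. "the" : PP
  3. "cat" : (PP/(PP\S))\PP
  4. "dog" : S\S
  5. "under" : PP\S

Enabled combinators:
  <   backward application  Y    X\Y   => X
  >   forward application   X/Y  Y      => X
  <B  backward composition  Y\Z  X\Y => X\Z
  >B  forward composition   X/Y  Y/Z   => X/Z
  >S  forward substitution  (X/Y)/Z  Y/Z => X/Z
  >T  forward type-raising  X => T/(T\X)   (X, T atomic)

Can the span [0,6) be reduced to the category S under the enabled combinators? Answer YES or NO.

[0,6] S   <
  [0,1] "song" : S\NP
  [1,6] S\(S\NP)   >
    [1,2] "ate" : (S\(S\NP))/PP
    [2,6] PP   >
      [2,4] PP/(PP\S)   <
        [2,3] "the" : PP
        [3,4] "cat" : (PP/(PP\S))\PP
      [4,6] PP\S   <B
        [4,5] "dog" : S\S
        [5,6] "under" : PP\S

YES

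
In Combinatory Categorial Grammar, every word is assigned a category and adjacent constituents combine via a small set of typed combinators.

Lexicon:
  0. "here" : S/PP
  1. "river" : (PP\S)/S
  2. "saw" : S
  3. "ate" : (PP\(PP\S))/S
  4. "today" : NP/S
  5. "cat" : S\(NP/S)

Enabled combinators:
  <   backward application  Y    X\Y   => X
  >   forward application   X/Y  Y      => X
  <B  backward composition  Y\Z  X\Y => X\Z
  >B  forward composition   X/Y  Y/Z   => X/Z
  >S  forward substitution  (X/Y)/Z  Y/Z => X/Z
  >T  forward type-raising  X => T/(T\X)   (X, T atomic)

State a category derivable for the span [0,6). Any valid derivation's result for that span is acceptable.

S

[0,6] S   >
  [0,1] "here" : S/PP
  [1,6] PP   <
    [1,3] PP\S   >
      [1,2] "river" : (PP\S)/S
      [2,3] "saw" : S
    [3,6] PP\(PP\S)   >
      [3,4] "ate" : (PP\(PP\S))/S
      [4,6] S   <
        [4,5] "today" : NP/S
        [5,6] "cat" : S\(NP/S)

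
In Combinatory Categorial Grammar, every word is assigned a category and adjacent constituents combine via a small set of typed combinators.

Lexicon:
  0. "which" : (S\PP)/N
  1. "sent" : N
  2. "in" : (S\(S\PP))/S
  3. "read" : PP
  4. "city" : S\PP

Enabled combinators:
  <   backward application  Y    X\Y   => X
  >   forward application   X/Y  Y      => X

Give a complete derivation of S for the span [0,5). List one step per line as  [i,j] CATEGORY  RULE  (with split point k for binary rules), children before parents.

[0,1] (S\PP)/N  lex  "which"
[1,2] N  lex  "sent"
[0,2] S\PP  >  k=1
[2,3] (S\(S\PP))/S  lex  "in"
[3,4] PP  lex  "read"
[4,5] S\PP  lex  "city"
[3,5] S  <  k=4
[2,5] S\(S\PP)  >  k=3
[0,5] S  <  k=2

[0,5] S   <
  [0,2] S\PP   >
    [0,1] "which" : (S\PP)/N
    [1,2] "sent" : N
  [2,5] S\(S\PP)   >
    [2,3] "in" : (S\(S\PP))/S
    [3,5] S   <
      [3,4] "read" : PP
      [4,5] "city" : S\PP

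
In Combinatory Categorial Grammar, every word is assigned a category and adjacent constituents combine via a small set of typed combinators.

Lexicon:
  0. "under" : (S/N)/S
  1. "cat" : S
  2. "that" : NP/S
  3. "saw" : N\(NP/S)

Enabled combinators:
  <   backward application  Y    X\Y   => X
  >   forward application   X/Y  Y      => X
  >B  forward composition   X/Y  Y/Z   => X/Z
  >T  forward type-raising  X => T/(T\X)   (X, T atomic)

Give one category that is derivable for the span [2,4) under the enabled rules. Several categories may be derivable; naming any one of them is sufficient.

[0,4] S   >
  [0,2] S/N   >
    [0,1] "under" : (S/N)/S
    [1,2] "cat" : S
  [2,4] N   <
    [2,3] "that" : NP/S
    [3,4] "saw" : N\(NP/S)

N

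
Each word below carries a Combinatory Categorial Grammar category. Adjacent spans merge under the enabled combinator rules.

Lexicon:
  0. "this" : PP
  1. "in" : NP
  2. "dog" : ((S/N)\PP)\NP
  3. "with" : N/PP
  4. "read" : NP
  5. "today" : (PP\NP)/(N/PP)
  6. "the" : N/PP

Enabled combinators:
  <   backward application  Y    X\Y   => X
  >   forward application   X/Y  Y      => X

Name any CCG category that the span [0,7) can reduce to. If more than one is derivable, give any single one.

S

[0,7] S   >
  [0,3] S/N   <
    [0,1] "this" : PP
    [1,3] (S/N)\PP   <
      [1,2] "in" : NP
      [2,3] "dog" : ((S/N)\PP)\NP
  [3,7] N   >
    [3,4] "with" : N/PP
    [4,7] PP   <
      [4,5] "read" : NP
      [5,7] PP\NP   >
        [5,6] "today" : (PP\NP)/(N/PP)
        [6,7] "the" : N/PP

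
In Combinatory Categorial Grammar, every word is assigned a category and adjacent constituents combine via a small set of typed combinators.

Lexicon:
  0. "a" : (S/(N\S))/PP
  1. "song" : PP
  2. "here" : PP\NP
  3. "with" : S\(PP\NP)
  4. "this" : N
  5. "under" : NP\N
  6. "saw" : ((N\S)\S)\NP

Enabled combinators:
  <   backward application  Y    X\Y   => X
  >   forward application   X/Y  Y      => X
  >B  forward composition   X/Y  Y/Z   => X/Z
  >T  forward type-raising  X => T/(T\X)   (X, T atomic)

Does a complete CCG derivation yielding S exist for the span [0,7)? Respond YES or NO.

YES

[0,7] S   >
  [0,2] S/(N\S)   >
    [0,1] "a" : (S/(N\S))/PP
    [1,2] "song" : PP
  [2,7] N\S   <
    [2,4] S   <
      [2,3] "here" : PP\NP
      [3,4] "with" : S\(PP\NP)
    [4,7] (N\S)\S   <
      [4,6] NP   >
        [4,5] NP/(NP\N)   >T
          [4,5] "this" : N
        [5,6] "under" : NP\N
      [6,7] "saw" : ((N\S)\S)\NP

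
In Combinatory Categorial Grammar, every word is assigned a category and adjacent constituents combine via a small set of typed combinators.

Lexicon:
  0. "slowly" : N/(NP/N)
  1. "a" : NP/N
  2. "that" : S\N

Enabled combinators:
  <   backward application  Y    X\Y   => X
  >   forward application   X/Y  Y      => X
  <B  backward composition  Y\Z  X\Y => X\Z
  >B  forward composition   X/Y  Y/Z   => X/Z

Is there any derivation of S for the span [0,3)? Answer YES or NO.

[0,3] S   <
  [0,2] N   >
    [0,1] "slowly" : N/(NP/N)
    [1,2] "a" : NP/N
  [2,3] "that" : S\N

YES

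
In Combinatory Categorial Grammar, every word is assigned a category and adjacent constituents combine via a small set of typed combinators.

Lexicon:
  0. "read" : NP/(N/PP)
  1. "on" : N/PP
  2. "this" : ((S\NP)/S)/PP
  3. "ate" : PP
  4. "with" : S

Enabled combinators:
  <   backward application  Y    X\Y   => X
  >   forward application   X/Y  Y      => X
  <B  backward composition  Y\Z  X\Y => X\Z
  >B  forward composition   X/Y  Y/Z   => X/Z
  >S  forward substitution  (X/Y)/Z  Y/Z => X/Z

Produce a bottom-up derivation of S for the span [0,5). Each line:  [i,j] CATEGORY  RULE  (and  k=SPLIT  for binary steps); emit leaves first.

[0,5] S   <
  [0,2] NP   >
    [0,1] "read" : NP/(N/PP)
    [1,2] "on" : N/PP
  [2,5] S\NP   >
    [2,4] (S\NP)/S   >
      [2,3] "this" : ((S\NP)/S)/PP
      [3,4] "ate" : PP
    [4,5] "with" : S

[0,1] NP/(N/PP)  lex  "read"
[1,2] N/PP  lex  "on"
[0,2] NP  >  k=1
[2,3] ((S\NP)/S)/PP  lex  "this"
[3,4] PP  lex  "ate"
[2,4] (S\NP)/S  >  k=3
[4,5] S  lex  "with"
[2,5] S\NP  >  k=4
[0,5] S  <  k=2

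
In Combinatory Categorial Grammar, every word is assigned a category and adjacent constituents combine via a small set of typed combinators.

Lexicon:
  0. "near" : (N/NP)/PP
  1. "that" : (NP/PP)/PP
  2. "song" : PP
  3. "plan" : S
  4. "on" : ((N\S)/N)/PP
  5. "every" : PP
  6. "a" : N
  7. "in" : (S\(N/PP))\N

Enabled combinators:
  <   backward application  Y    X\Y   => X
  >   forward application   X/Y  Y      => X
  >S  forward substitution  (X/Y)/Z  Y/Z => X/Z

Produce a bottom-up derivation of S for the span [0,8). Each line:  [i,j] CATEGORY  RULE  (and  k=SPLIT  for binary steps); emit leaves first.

[0,1] (N/NP)/PP  lex  "near"
[1,2] (NP/PP)/PP  lex  "that"
[2,3] PP  lex  "song"
[1,3] NP/PP  >  k=2
[0,3] N/PP  >S  k=1
[3,4] S  lex  "plan"
[4,5] ((N\S)/N)/PP  lex  "on"
[5,6] PP  lex  "every"
[4,6] (N\S)/N  >  k=5
[6,7] N  lex  "a"
[4,7] N\S  >  k=6
[3,7] N  <  k=4
[7,8] (S\(N/PP))\N  lex  "in"
[3,8] S\(N/PP)  <  k=7
[0,8] S  <  k=3

[0,8] S   <
  [0,3] N/PP   >S
    [0,1] "near" : (N/NP)/PP
    [1,3] NP/PP   >
      [1,2] "that" : (NP/PP)/PP
      [2,3] "song" : PP
  [3,8] S\(N/PP)   <
    [3,7] N   <
      [3,4] "plan" : S
      [4,7] N\S   >
        [4,6] (N\S)/N   >
          [4,5] "on" : ((N\S)/N)/PP
          [5,6] "every" : PP
        [6,7] "a" : N
    [7,8] "in" : (S\(N/PP))\N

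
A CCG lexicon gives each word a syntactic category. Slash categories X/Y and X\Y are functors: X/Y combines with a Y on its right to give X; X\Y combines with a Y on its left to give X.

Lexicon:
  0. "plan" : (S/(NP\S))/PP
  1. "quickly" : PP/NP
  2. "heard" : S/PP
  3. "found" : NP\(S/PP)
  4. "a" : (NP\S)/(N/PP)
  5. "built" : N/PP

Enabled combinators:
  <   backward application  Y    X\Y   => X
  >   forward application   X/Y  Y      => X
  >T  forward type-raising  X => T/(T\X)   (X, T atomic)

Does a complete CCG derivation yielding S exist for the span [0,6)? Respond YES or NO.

[0,6] S   >
  [0,4] S/(NP\S)   >
    [0,1] "plan" : (S/(NP\S))/PP
    [1,4] PP   >
      [1,2] "quickly" : PP/NP
      [2,4] NP   <
        [2,3] "heard" : S/PP
        [3,4] "found" : NP\(S/PP)
  [4,6] NP\S   >
    [4,5] "a" : (NP\S)/(N/PP)
    [5,6] "built" : N/PP

YES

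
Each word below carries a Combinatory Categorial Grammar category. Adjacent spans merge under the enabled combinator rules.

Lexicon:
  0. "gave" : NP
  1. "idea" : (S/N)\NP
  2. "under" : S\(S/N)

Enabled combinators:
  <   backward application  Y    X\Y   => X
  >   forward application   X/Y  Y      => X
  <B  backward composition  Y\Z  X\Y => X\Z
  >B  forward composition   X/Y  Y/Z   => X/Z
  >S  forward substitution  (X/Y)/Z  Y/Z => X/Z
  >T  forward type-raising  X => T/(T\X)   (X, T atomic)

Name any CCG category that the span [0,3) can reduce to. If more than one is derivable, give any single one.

S

[0,3] S   <
  [0,2] S/N   <
    [0,1] "gave" : NP
    [1,2] "idea" : (S/N)\NP
  [2,3] "under" : S\(S/N)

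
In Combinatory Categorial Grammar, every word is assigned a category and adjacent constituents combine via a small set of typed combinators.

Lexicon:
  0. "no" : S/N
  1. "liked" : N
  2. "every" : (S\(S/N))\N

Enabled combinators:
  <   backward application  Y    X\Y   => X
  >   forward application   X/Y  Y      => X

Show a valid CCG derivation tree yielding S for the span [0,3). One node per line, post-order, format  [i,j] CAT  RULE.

[0,3] S   <
  [0,1] "no" : S/N
  [1,3] S\(S/N)   <
    [1,2] "liked" : N
    [2,3] "every" : (S\(S/N))\N

[0,1] S/N  lex  "no"
[1,2] N  lex  "liked"
[2,3] (S\(S/N))\N  lex  "every"
[1,3] S\(S/N)  <  k=2
[0,3] S  <  k=1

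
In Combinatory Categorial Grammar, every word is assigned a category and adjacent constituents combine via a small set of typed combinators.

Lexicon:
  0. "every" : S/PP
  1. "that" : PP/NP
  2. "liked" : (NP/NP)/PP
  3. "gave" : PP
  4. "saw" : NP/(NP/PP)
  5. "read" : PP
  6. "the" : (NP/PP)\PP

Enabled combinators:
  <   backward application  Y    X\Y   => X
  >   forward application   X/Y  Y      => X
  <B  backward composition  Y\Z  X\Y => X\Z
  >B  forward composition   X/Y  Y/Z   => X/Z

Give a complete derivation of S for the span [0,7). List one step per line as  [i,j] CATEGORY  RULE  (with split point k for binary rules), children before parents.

[0,7] S   >
  [0,4] S/NP   >B
    [0,2] S/NP   >B
      [0,1] "every" : S/PP
      [1,2] "that" : PP/NP
    [2,4] NP/NP   >
      [2,3] "liked" : (NP/NP)/PP
      [3,4] "gave" : PP
  [4,7] NP   >
    [4,5] "saw" : NP/(NP/PP)
    [5,7] NP/PP   <
      [5,6] "read" : PP
      [6,7] "the" : (NP/PP)\PP

[0,1] S/PP  lex  "every"
[1,2] PP/NP  lex  "that"
[0,2] S/NP  >B  k=1
[2,3] (NP/NP)/PP  lex  "liked"
[3,4] PP  lex  "gave"
[2,4] NP/NP  >  k=3
[0,4] S/NP  >B  k=2
[4,5] NP/(NP/PP)  lex  "saw"
[5,6] PP  lex  "read"
[6,7] (NP/PP)\PP  lex  "the"
[5,7] NP/PP  <  k=6
[4,7] NP  >  k=5
[0,7] S  >  k=4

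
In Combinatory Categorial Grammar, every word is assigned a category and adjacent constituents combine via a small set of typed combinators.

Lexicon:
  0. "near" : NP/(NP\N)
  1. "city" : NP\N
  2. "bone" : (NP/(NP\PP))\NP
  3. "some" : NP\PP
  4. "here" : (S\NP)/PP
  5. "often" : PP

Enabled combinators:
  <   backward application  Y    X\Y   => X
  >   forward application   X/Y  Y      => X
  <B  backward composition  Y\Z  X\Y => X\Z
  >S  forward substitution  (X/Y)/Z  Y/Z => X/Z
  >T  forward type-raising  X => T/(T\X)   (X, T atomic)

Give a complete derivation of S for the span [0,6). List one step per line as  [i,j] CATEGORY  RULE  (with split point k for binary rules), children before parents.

[0,6] S   <
  [0,4] NP   >
    [0,3] NP/(NP\PP)   <
      [0,2] NP   >
        [0,1] "near" : NP/(NP\N)
        [1,2] "city" : NP\N
      [2,3] "bone" : (NP/(NP\PP))\NP
    [3,4] "some" : NP\PP
  [4,6] S\NP   >
    [4,5] "here" : (S\NP)/PP
    [5,6] "often" : PP

[0,1] NP/(NP\N)  lex  "near"
[1,2] NP\N  lex  "city"
[0,2] NP  >  k=1
[2,3] (NP/(NP\PP))\NP  lex  "bone"
[0,3] NP/(NP\PP)  <  k=2
[3,4] NP\PP  lex  "some"
[0,4] NP  >  k=3
[4,5] (S\NP)/PP  lex  "here"
[5,6] PP  lex  "often"
[4,6] S\NP  >  k=5
[0,6] S  <  k=4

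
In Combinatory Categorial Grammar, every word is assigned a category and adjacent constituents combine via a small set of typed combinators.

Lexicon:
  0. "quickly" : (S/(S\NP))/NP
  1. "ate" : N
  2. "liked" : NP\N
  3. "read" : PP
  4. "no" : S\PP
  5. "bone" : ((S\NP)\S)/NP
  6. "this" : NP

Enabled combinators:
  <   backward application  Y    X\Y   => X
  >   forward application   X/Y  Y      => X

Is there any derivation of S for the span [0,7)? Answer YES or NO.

YES

[0,7] S   >
  [0,3] S/(S\NP)   >
    [0,1] "quickly" : (S/(S\NP))/NP
    [1,3] NP   <
      [1,2] "ate" : N
      [2,3] "liked" : NP\N
  [3,7] S\NP   <
    [3,5] S   <
      [3,4] "read" : PP
      [4,5] "no" : S\PP
    [5,7] (S\NP)\S   >
      [5,6] "bone" : ((S\NP)\S)/NP
      [6,7] "this" : NP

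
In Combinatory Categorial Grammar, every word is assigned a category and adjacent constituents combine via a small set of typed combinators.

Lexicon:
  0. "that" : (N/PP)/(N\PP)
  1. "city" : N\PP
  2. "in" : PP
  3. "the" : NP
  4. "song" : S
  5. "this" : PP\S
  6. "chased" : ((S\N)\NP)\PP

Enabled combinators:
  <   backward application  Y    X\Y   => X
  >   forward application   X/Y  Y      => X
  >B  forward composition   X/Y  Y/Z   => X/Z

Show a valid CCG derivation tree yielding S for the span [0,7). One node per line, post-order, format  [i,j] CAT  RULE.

[0,7] S   <
  [0,3] N   >
    [0,2] N/PP   >
      [0,1] "that" : (N/PP)/(N\PP)
      [1,2] "city" : N\PP
    [2,3] "in" : PP
  [3,7] S\N   <
    [3,4] "the" : NP
    [4,7] (S\N)\NP   <
      [4,6] PP   <
        [4,5] "song" : S
        [5,6] "this" : PP\S
      [6,7] "chased" : ((S\N)\NP)\PP

[0,1] (N/PP)/(N\PP)  lex  "that"
[1,2] N\PP  lex  "city"
[0,2] N/PP  >  k=1
[2,3] PP  lex  "in"
[0,3] N  >  k=2
[3,4] NP  lex  "the"
[4,5] S  lex  "song"
[5,6] PP\S  lex  "this"
[4,6] PP  <  k=5
[6,7] ((S\N)\NP)\PP  lex  "chased"
[4,7] (S\N)\NP  <  k=6
[3,7] S\N  <  k=4
[0,7] S  <  k=3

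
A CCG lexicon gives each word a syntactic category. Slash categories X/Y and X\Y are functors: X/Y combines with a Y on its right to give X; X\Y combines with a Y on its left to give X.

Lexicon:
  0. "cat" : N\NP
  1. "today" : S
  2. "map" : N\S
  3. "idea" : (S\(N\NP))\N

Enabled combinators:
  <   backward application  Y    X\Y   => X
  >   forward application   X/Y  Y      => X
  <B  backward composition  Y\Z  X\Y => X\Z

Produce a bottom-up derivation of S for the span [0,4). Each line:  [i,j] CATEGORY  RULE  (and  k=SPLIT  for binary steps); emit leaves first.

[0,1] N\NP  lex  "cat"
[1,2] S  lex  "today"
[2,3] N\S  lex  "map"
[1,3] N  <  k=2
[3,4] (S\(N\NP))\N  lex  "idea"
[1,4] S\(N\NP)  <  k=3
[0,4] S  <  k=1

[0,4] S   <
  [0,1] "cat" : N\NP
  [1,4] S\(N\NP)   <
    [1,3] N   <
      [1,2] "today" : S
      [2,3] "map" : N\S
    [3,4] "idea" : (S\(N\NP))\N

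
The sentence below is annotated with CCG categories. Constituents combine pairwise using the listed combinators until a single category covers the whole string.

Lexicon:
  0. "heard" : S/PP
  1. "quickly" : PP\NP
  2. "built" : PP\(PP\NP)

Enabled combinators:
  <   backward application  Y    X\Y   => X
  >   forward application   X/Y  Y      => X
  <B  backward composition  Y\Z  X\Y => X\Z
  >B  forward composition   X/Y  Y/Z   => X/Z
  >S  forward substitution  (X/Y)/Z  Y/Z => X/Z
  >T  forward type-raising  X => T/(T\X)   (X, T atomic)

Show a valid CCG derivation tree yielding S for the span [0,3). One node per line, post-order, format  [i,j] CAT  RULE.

[0,1] S/PP  lex  "heard"
[1,2] PP\NP  lex  "quickly"
[2,3] PP\(PP\NP)  lex  "built"
[1,3] PP  <  k=2
[0,3] S  >  k=1

[0,3] S   >
  [0,1] "heard" : S/PP
  [1,3] PP   <
    [1,2] "quickly" : PP\NP
    [2,3] "built" : PP\(PP\NP)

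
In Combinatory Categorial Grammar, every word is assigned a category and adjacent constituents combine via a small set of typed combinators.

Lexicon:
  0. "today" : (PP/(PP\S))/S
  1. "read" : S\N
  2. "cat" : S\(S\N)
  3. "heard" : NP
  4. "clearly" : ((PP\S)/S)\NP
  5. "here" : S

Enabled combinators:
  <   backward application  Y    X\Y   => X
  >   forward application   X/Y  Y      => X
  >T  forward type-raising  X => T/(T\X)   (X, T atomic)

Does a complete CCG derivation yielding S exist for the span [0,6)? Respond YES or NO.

NO

(PP/(PP\S))/S S\N S\(S\N) NP ((PP\S)/S)\NP S
CKY chart[0,6] = {N/(N\PP), NP/(NP\PP), PP, PP/(PP\PP), S/(S\PP)}; S ∉ chart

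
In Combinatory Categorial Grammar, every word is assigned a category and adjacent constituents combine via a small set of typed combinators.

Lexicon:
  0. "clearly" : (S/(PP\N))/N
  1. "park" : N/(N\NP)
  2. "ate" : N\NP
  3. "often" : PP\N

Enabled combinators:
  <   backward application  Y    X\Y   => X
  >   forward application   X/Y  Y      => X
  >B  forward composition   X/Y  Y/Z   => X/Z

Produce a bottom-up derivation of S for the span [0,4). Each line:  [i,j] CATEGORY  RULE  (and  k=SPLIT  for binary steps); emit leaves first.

[0,4] S   >
  [0,3] S/(PP\N)   >
    [0,1] "clearly" : (S/(PP\N))/N
    [1,3] N   >
      [1,2] "park" : N/(N\NP)
      [2,3] "ate" : N\NP
  [3,4] "often" : PP\N

[0,1] (S/(PP\N))/N  lex  "clearly"
[1,2] N/(N\NP)  lex  "park"
[2,3] N\NP  lex  "ate"
[1,3] N  >  k=2
[0,3] S/(PP\N)  >  k=1
[3,4] PP\N  lex  "often"
[0,4] S  >  k=3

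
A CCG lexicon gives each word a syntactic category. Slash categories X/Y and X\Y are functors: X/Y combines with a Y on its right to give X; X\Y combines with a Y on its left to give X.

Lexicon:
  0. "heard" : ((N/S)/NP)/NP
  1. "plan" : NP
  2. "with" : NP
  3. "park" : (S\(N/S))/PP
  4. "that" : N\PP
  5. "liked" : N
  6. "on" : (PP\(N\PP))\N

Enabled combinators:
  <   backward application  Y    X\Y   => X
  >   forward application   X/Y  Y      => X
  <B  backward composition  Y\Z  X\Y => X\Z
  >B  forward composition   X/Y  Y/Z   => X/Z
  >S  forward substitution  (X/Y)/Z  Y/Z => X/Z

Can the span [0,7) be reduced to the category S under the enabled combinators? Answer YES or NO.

[0,7] S   <
  [0,3] N/S   >
    [0,2] (N/S)/NP   >
      [0,1] "heard" : ((N/S)/NP)/NP
      [1,2] "plan" : NP
    [2,3] "with" : NP
  [3,7] S\(N/S)   >
    [3,4] "park" : (S\(N/S))/PP
    [4,7] PP   <
      [4,5] "that" : N\PP
      [5,7] PP\(N\PP)   <
        [5,6] "liked" : N
        [6,7] "on" : (PP\(N\PP))\N

YES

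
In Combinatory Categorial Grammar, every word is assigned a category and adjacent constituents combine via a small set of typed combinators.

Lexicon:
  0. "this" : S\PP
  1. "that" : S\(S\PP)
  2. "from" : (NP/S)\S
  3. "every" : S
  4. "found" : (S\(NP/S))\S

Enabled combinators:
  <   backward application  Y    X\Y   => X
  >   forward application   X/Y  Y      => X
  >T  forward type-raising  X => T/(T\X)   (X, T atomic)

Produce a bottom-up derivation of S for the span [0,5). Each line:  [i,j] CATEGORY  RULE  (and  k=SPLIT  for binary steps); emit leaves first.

[0,1] S\PP  lex  "this"
[1,2] S\(S\PP)  lex  "that"
[0,2] S  <  k=1
[2,3] (NP/S)\S  lex  "from"
[0,3] NP/S  <  k=2
[3,4] S  lex  "every"
[4,5] (S\(NP/S))\S  lex  "found"
[3,5] S\(NP/S)  <  k=4
[0,5] S  <  k=3

[0,5] S   <
  [0,3] NP/S   <
    [0,2] S   <
      [0,1] "this" : S\PP
      [1,2] "that" : S\(S\PP)
    [2,3] "from" : (NP/S)\S
  [3,5] S\(NP/S)   <
    [3,4] "every" : S
    [4,5] "found" : (S\(NP/S))\S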